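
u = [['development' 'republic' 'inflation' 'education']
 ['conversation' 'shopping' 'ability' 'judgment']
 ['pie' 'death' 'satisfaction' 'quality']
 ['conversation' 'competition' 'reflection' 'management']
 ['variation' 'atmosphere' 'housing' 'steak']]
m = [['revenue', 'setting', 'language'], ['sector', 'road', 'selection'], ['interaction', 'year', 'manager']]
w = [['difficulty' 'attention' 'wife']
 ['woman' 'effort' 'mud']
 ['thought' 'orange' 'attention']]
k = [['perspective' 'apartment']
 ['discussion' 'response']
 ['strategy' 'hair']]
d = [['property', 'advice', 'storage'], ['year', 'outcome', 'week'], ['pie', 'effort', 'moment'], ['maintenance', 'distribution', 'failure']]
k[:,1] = ['apartment', 'response', 'hair']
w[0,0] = 'difficulty'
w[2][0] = 'thought'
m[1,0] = 'sector'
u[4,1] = 'atmosphere'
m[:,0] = ['revenue', 'sector', 'interaction']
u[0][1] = 'republic'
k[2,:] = ['strategy', 'hair']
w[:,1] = ['attention', 'effort', 'orange']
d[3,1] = 'distribution'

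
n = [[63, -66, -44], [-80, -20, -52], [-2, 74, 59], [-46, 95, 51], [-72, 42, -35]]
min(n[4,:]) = -72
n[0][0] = 63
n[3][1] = 95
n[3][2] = 51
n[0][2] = -44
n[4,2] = -35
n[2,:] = [-2, 74, 59]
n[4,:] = [-72, 42, -35]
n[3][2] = 51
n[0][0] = 63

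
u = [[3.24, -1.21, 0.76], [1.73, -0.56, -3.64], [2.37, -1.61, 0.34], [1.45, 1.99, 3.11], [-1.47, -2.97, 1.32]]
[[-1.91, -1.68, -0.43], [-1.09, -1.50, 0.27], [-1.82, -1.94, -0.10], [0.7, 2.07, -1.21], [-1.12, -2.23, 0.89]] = u@ [[-0.38, -0.21, -0.20], [0.58, 0.93, -0.26], [0.03, 0.17, -0.13]]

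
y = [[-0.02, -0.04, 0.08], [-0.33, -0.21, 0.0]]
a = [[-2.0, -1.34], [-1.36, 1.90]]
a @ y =[[0.48, 0.36, -0.16],[-0.60, -0.34, -0.11]]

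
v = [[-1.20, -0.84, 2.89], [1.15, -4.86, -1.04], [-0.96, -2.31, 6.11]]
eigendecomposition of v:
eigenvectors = [[0.38, -0.95, 0.06],  [-0.05, -0.22, 0.98],  [0.92, -0.21, 0.21]]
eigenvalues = [5.83, -0.77, -5.01]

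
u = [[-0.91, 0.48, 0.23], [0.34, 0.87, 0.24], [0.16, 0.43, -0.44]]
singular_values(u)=[1.11, 0.99, 0.49]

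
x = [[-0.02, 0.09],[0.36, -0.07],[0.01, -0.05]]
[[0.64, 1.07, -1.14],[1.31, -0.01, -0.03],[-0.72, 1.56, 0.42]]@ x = [[0.36, 0.04], [-0.03, 0.12], [0.58, -0.20]]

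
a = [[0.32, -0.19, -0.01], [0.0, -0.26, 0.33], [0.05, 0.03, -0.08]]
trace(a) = -0.02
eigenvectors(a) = [[-0.99, 0.44, -0.28], [-0.08, 0.71, -0.94], [-0.13, 0.55, 0.18]]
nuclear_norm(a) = 0.80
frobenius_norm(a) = 0.57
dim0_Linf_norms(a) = [0.32, 0.26, 0.33]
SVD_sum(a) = [[0.09, -0.17, 0.15],[0.14, -0.27, 0.24],[-0.02, 0.04, -0.03]] + [[0.23, -0.02, -0.16], [-0.14, 0.01, 0.09], [0.07, -0.01, -0.05]] + [[0.00, 0.00, 0.0], [-0.0, -0.00, -0.0], [-0.0, -0.00, -0.00]]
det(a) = 0.00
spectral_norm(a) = 0.46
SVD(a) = [[-0.53, 0.84, -0.15], [-0.84, -0.49, 0.23], [0.11, 0.25, 0.96]] @ diag([0.4582164415690948, 0.3390215804057801, 0.001435512077150873]) @ [[-0.36, 0.7, -0.62], [0.83, -0.07, -0.56], [-0.44, -0.71, -0.56]]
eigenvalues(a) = [0.3, -0.0, -0.32]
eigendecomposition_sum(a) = [[0.33, -0.12, -0.11], [0.03, -0.01, -0.01], [0.04, -0.02, -0.01]] + [[0.00,-0.00,-0.0], [0.0,-0.0,-0.00], [0.0,-0.0,-0.00]] + [[-0.01, -0.07, 0.1],[-0.03, -0.25, 0.34],[0.0, 0.05, -0.06]]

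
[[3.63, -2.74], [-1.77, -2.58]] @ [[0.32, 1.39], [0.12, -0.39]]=[[0.83, 6.11], [-0.88, -1.45]]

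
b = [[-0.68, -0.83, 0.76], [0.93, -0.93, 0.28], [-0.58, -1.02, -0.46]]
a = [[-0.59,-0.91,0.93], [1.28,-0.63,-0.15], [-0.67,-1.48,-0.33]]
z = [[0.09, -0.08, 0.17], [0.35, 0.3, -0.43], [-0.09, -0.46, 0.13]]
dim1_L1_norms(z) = [0.34, 1.08, 0.68]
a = z + b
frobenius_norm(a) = 2.62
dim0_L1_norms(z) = [0.53, 0.84, 0.73]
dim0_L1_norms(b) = [2.19, 2.78, 1.5]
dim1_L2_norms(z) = [0.21, 0.63, 0.49]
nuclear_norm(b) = 3.80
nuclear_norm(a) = 4.34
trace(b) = -2.07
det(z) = -0.04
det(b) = -1.84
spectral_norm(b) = 1.66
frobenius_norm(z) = 0.82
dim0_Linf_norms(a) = [1.28, 1.48, 0.93]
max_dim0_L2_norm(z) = 0.55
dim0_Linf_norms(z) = [0.35, 0.46, 0.43]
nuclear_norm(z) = 1.21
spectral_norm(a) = 1.97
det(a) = -2.62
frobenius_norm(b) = 2.26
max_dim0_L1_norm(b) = 2.78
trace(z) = 0.52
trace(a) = -1.55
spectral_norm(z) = 0.75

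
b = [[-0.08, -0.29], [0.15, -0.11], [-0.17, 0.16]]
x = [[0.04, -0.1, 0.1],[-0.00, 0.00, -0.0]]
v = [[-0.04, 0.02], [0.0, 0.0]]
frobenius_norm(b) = 0.42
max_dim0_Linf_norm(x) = 0.1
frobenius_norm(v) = 0.04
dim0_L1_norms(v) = [0.04, 0.02]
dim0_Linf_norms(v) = [0.04, 0.02]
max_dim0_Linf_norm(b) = 0.29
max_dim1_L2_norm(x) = 0.15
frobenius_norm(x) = 0.15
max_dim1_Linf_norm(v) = 0.04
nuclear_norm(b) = 0.59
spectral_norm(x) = 0.15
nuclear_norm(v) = 0.04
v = x @ b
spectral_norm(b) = 0.36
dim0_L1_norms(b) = [0.4, 0.56]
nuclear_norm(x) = 0.15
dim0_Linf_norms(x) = [0.04, 0.1, 0.1]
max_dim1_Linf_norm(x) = 0.1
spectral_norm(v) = 0.04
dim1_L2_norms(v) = [0.04, 0.0]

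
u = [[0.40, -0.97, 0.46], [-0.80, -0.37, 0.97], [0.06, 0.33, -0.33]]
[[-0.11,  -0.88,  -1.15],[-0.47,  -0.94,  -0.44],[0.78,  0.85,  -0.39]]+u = [[0.29, -1.85, -0.69], [-1.27, -1.31, 0.53], [0.84, 1.18, -0.72]]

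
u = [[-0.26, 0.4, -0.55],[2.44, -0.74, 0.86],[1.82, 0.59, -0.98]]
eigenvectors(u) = [[-0.04,-0.1,0.30], [-0.82,0.82,-0.95], [-0.58,0.56,0.01]]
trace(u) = -1.98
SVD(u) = [[-0.11, 0.37, 0.92], [0.84, -0.47, 0.29], [0.54, 0.80, -0.26]] @ diag([3.0767807504490676, 1.7103270582999703, 0.0012519237377055538]) @ [[0.99,-0.11,0.08], [0.13,0.57,-0.81], [-0.04,-0.82,-0.57]]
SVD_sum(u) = [[-0.34, 0.04, -0.03],[2.55, -0.29, 0.21],[1.64, -0.19, 0.14]] + [[0.08, 0.36, -0.52], [-0.11, -0.45, 0.65], [0.18, 0.78, -1.12]] + [[-0.00, -0.00, -0.0], [-0.0, -0.00, -0.00], [0.0, 0.00, 0.00]]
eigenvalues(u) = [-0.01, -0.44, -1.53]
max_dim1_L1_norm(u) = 4.04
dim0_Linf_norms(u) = [2.44, 0.74, 0.98]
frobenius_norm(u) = 3.52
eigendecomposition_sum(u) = [[-0.00, -0.00, 0.0], [-0.06, -0.02, 0.02], [-0.04, -0.01, 0.01]] + [[-0.32, -0.1, 0.17], [2.70, 0.85, -1.40], [1.86, 0.58, -0.96]] + [[0.06, 0.5, -0.72], [-0.2, -1.57, 2.24], [0.00, 0.02, -0.03]]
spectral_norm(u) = 3.08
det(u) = -0.01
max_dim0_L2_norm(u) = 3.06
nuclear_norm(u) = 4.79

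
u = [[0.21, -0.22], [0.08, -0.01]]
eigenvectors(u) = [[-0.86+0.00j, -0.86-0.00j], [(-0.43+0.29j), (-0.43-0.29j)]]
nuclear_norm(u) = 0.36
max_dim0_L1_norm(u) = 0.29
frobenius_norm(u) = 0.31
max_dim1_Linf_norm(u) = 0.22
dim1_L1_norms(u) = [0.43, 0.09]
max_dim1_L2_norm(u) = 0.3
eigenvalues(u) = [(0.1+0.07j), (0.1-0.07j)]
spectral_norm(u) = 0.31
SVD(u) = [[-0.98, -0.21], [-0.21, 0.98]] @ diag([0.31066161187725244, 0.049893515669146495]) @ [[-0.71, 0.7], [0.70, 0.71]]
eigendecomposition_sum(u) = [[(0.11-0.04j), -0.11+0.15j], [0.04-0.05j, -0.00+0.11j]] + [[(0.11+0.04j), -0.11-0.15j],[(0.04+0.05j), -0.01-0.11j]]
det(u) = 0.02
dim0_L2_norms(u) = [0.22, 0.22]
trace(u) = 0.20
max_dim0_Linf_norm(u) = 0.22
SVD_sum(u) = [[0.22, -0.21],[0.05, -0.04]] + [[-0.01, -0.01], [0.03, 0.03]]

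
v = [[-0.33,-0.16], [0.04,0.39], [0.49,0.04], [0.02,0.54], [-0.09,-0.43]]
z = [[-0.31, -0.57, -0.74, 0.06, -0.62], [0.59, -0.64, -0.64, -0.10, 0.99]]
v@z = [[0.01, 0.29, 0.35, -0.0, 0.05], [0.22, -0.27, -0.28, -0.04, 0.36], [-0.13, -0.3, -0.39, 0.03, -0.26], [0.31, -0.36, -0.36, -0.05, 0.52], [-0.23, 0.33, 0.34, 0.04, -0.37]]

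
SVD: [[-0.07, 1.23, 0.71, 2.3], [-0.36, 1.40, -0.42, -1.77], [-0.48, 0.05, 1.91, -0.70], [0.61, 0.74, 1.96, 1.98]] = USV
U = [[-0.61,0.11,-0.53,-0.58],[0.36,-0.50,-0.76,0.22],[-0.09,-0.83,0.38,-0.41],[-0.7,-0.24,0.02,0.67]]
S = [4.08, 2.33, 1.83, 0.58]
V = [[-0.11, -0.19, -0.52, -0.82], [0.18, -0.33, -0.76, 0.53], [0.08, -0.92, 0.39, -0.05], [0.97, 0.11, 0.05, -0.19]]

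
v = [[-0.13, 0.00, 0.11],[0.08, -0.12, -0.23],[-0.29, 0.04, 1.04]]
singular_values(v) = [1.12, 0.11, 0.09]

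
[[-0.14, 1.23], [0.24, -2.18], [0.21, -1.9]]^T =[[-0.14, 0.24, 0.21], [1.23, -2.18, -1.90]]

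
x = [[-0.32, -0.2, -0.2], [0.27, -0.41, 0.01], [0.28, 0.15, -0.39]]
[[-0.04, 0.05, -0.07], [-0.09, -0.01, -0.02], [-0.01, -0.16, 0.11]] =x @ [[-0.05, -0.21, 0.18], [0.19, -0.11, 0.17], [0.07, 0.21, -0.1]]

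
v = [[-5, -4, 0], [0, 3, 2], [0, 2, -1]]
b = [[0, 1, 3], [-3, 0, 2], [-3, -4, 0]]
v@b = [[12, -5, -23], [-15, -8, 6], [-3, 4, 4]]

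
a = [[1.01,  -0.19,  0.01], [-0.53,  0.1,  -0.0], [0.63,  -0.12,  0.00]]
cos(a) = [[0.49, 0.10, -0.0], [0.26, 0.95, 0.00], [-0.32, 0.06, 1.00]]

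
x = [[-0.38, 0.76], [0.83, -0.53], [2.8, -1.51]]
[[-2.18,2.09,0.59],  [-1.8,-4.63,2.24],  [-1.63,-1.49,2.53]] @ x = [[4.22, -3.66], [3.11, -2.30], [6.47, -4.27]]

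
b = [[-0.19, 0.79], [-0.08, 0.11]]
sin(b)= [[-0.19, 0.79], [-0.08, 0.11]]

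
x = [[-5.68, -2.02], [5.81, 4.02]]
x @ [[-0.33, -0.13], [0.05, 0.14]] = [[1.77, 0.46], [-1.72, -0.19]]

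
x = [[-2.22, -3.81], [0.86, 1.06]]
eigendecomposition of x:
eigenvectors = [[(0.9+0j),0.90-0.00j], [-0.39-0.18j,(-0.39+0.18j)]]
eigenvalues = [(-0.58+0.77j), (-0.58-0.77j)]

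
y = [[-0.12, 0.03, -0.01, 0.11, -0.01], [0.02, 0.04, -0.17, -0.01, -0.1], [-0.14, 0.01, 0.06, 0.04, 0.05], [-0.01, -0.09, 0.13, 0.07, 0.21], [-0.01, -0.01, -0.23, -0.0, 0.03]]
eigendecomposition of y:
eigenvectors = [[(-0.65+0j), 0.18-0.16j, (0.18+0.16j), 0.38+0.00j, -0.21+0.00j], [-0.38+0.00j, -0.45-0.00j, -0.45+0.00j, -0.09+0.00j, (-0.9+0j)], [-0.34+0.00j, (0.26+0.17j), (0.26-0.17j), (-0.11+0j), (-0+0j)], [(0.37+0j), (0.64+0j), (0.64-0j), 0.88+0.00j, (-0.02+0j)], [-0.43+0.00j, -0.35+0.31j, -0.35-0.31j, 0.26+0.00j, -0.39+0.00j]]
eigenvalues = [(-0.18+0j), (0.07+0.14j), (0.07-0.14j), (0.12+0j), 0j]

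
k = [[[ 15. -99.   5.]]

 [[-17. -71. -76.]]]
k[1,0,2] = -76.0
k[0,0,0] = 15.0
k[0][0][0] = 15.0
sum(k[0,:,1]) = -99.0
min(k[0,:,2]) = 5.0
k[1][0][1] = -71.0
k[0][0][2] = 5.0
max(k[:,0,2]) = 5.0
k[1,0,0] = -17.0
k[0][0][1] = -99.0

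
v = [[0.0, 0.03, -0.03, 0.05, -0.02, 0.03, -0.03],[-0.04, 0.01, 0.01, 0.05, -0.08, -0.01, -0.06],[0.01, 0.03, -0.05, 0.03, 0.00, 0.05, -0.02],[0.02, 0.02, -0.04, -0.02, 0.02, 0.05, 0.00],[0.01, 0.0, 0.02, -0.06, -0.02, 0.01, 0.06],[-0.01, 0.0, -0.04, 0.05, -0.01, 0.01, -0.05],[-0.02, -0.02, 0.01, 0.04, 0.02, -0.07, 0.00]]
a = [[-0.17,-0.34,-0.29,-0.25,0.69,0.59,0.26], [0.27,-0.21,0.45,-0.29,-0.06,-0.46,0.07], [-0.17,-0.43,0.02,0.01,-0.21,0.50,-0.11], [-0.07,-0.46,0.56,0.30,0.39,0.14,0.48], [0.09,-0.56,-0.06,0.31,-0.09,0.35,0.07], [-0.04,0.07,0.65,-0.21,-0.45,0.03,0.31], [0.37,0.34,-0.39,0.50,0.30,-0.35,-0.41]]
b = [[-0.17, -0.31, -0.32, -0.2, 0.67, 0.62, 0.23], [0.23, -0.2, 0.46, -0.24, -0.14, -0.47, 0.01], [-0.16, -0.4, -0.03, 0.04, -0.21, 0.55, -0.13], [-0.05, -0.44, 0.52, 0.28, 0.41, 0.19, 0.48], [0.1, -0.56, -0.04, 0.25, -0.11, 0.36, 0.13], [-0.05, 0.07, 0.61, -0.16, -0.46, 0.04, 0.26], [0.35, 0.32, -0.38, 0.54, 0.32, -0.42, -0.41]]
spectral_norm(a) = 1.49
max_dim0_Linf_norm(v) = 0.08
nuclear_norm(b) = 5.28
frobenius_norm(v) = 0.24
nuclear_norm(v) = 0.46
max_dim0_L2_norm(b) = 1.12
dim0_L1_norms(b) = [1.11, 2.3, 2.36, 1.71, 2.32, 2.65, 1.65]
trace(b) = -0.60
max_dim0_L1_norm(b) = 2.65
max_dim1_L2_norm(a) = 1.09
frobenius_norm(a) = 2.39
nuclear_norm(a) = 5.37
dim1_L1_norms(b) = [2.52, 1.75, 1.52, 2.37, 1.55, 1.65, 2.74]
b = a + v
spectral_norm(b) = 1.50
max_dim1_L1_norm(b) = 2.74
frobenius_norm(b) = 2.37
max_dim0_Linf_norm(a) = 0.69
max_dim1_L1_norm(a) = 2.66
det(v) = 0.00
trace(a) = -0.53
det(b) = 0.02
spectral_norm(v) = 0.17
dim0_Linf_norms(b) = [0.35, 0.56, 0.61, 0.54, 0.67, 0.62, 0.48]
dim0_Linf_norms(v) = [0.04, 0.03, 0.05, 0.06, 0.08, 0.07, 0.06]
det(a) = 0.02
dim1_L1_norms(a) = [2.59, 1.81, 1.45, 2.4, 1.53, 1.76, 2.66]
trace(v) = -0.07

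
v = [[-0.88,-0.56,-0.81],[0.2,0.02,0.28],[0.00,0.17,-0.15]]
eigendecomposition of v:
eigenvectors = [[0.96, -0.74, -0.62], [-0.26, 0.44, -0.32], [0.07, 0.50, 0.72]]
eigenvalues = [-0.79, 0.0, -0.23]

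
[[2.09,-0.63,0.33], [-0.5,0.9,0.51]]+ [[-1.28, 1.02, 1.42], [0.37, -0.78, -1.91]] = [[0.81, 0.39, 1.75], [-0.13, 0.12, -1.40]]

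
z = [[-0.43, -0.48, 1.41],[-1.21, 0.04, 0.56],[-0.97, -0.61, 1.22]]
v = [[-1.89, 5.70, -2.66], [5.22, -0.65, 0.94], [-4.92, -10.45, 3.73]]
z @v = [[-8.63, -16.87, 5.95], [-0.26, -12.78, 5.34], [-7.35, -17.88, 6.56]]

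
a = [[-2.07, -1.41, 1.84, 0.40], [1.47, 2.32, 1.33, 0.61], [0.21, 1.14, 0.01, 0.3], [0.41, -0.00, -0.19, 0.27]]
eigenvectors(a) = [[0.13+0.00j, -0.87+0.00j, -0.87-0.00j, (0.21+0j)], [-0.91+0.00j, (0.36+0.11j), 0.36-0.11j, (-0.33+0j)], [(-0.38+0j), (-0.15-0.18j), (-0.15+0.18j), (-0.17+0j)], [0.05+0.00j, 0.20+0.05j, (0.2-0.05j), (0.9+0j)]]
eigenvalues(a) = [(2.63+0j), (-1.25+0.55j), (-1.25-0.55j), (0.4+0j)]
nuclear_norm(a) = 7.25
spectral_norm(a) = 3.80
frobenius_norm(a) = 4.61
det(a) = 1.97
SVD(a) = [[-0.67, -0.73, -0.03, 0.13], [0.69, -0.66, 0.27, -0.12], [0.27, -0.14, -0.89, 0.35], [0.08, 0.07, 0.37, 0.92]] @ diag([3.8020547574106507, 2.50736531218503, 0.5905925379896855, 0.3499989528173106]) @ [[0.65, 0.75, -0.08, 0.07], [0.22, -0.26, -0.89, -0.29], [0.72, -0.59, 0.36, -0.03], [0.04, -0.15, -0.25, 0.96]]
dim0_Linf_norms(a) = [2.07, 2.32, 1.84, 0.61]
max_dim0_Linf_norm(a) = 2.32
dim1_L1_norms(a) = [5.72, 5.73, 1.66, 0.87]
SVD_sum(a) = [[-1.66, -1.9, 0.21, -0.17],[1.72, 1.97, -0.22, 0.18],[0.66, 0.76, -0.09, 0.07],[0.20, 0.23, -0.03, 0.02]] + [[-0.4, 0.49, 1.64, 0.53],[-0.36, 0.44, 1.49, 0.48],[-0.08, 0.09, 0.31, 0.1],[0.04, -0.05, -0.16, -0.05]] + [[-0.01, 0.01, -0.01, 0.0], [0.11, -0.09, 0.06, -0.0], [-0.38, 0.31, -0.19, 0.01], [0.16, -0.13, 0.08, -0.01]] + [[0.00, -0.01, -0.01, 0.04],[-0.00, 0.01, 0.01, -0.04],[0.00, -0.02, -0.03, 0.12],[0.01, -0.05, -0.08, 0.31]]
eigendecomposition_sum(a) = [[(-0.12+0j), (-0.3+0j), (-0.23-0j), -0.13+0.00j], [0.82-0.00j, (2.13-0j), 1.59+0.00j, (0.89+0j)], [(0.34-0j), (0.89-0j), (0.66+0j), 0.37+0.00j], [(-0.05+0j), (-0.12+0j), (-0.09-0j), -0.05+0.00j]] + [[-0.99-0.54j,(-0.55-1.06j),(1.02+2.38j),0.22+0.18j],[0.34+0.36j,(0.09+0.51j),-0.11-1.13j,(-0.07-0.1j)],[-0.06-0.30j,(0.12-0.3j),(-0.32+0.63j),0.08j],[0.19+0.18j,0.07+0.27j,-0.10-0.60j,-0.04-0.05j]] + [[-0.99+0.54j, -0.55+1.06j, (1.02-2.38j), 0.22-0.18j], [0.34-0.36j, (0.09-0.51j), -0.11+1.13j, (-0.07+0.1j)], [-0.06+0.30j, (0.12+0.3j), -0.32-0.63j, -0.08j], [(0.19-0.18j), (0.07-0.27j), -0.10+0.60j, (-0.04+0.05j)]] + [[(0.02+0j), -0.00+0.00j, (0.02-0j), (0.09-0j)], [(-0.03-0j), 0.00-0.00j, -0.04+0.00j, -0.15+0.00j], [-0.01-0.00j, -0j, -0.02+0.00j, -0.07+0.00j], [0.07+0.00j, (-0.01+0j), 0.10-0.00j, (0.4-0j)]]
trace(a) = 0.53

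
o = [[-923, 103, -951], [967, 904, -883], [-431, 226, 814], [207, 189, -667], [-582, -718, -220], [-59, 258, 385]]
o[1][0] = 967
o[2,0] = -431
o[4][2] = -220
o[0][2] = -951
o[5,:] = [-59, 258, 385]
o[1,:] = [967, 904, -883]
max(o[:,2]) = 814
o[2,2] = 814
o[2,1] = 226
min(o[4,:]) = -718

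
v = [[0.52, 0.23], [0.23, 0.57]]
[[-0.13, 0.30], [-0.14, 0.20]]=v@ [[-0.18, 0.51], [-0.17, 0.14]]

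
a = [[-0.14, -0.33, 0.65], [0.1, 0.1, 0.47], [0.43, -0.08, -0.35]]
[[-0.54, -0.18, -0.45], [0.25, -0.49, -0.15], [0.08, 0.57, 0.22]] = a @ [[0.55, 0.39, 0.22],[1.57, -1.3, 0.39],[0.08, -0.85, -0.44]]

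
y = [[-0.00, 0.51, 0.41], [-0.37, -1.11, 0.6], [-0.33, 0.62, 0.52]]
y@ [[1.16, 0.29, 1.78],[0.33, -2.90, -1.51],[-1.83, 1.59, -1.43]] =[[-0.58, -0.83, -1.36],[-1.89, 4.07, 0.16],[-1.13, -1.07, -2.27]]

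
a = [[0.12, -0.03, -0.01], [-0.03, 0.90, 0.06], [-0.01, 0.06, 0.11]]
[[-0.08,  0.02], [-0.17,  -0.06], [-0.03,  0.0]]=a @ [[-0.73,0.18],  [-0.19,-0.07],  [-0.27,0.08]]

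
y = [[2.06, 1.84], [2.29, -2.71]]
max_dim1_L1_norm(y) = 5.0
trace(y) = -0.65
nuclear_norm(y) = 6.31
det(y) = -9.80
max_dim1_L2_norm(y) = 3.55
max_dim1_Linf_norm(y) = 2.71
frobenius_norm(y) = 4.50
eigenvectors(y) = [[0.92, -0.32], [0.38, 0.95]]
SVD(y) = [[-0.05, 1.0], [1.00, 0.05]] @ diag([3.5500350938432366, 2.7594656788011416]) @ [[0.61, -0.79], [0.79, 0.61]]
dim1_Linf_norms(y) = [2.06, 2.71]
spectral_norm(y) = 3.55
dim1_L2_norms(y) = [2.76, 3.55]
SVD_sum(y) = [[-0.12, 0.15], [2.17, -2.8]] + [[2.18, 1.69], [0.12, 0.09]]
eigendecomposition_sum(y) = [[2.48, 0.82], [1.03, 0.34]] + [[-0.42, 1.02], [1.26, -3.05]]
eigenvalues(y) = [2.82, -3.47]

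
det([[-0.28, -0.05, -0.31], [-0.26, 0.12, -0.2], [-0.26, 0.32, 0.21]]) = -0.014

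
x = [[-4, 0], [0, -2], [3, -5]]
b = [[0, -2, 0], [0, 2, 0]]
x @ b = [[0, 8, 0], [0, -4, 0], [0, -16, 0]]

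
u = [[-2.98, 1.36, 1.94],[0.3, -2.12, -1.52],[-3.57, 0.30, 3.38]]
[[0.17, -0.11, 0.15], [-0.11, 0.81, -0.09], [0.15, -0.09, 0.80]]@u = [[-1.08, 0.51, 1.0], [0.89, -1.89, -1.75], [-3.33, 0.63, 3.13]]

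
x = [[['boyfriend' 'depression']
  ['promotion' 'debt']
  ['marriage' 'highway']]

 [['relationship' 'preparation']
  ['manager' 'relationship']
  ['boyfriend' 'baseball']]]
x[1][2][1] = 'baseball'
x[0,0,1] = 'depression'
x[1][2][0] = 'boyfriend'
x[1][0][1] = 'preparation'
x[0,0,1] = 'depression'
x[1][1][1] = 'relationship'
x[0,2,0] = 'marriage'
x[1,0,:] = ['relationship', 'preparation']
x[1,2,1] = 'baseball'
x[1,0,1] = 'preparation'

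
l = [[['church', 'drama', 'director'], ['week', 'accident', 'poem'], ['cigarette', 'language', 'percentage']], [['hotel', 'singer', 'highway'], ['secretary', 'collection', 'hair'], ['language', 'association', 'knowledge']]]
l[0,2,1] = 'language'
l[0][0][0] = 'church'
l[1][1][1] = 'collection'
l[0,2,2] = 'percentage'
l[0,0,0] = 'church'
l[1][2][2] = 'knowledge'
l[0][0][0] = 'church'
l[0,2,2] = 'percentage'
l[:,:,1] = [['drama', 'accident', 'language'], ['singer', 'collection', 'association']]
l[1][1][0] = 'secretary'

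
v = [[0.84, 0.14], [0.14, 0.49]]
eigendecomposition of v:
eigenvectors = [[0.94, -0.33], [0.33, 0.94]]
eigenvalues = [0.89, 0.44]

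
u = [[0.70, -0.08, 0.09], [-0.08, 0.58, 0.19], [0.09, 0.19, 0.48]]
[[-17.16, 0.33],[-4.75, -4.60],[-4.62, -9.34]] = u@ [[-25.83, 2.85],[-11.7, -1.13],[-0.15, -19.54]]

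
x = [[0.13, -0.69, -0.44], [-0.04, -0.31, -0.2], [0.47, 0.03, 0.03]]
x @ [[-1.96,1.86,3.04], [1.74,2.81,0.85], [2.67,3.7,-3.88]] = [[-2.63, -3.33, 1.52],[-1.00, -1.69, 0.39],[-0.79, 1.07, 1.34]]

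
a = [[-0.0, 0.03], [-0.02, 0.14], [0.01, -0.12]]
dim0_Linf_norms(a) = [0.02, 0.14]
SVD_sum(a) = [[-0.0,0.03], [-0.02,0.14], [0.01,-0.12]] + [[0.00, 0.0], [-0.0, -0.0], [-0.00, -0.0]]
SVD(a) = [[0.16,  -0.53], [0.75,  0.61], [-0.64,  0.58]] @ diag([0.18803986822936058, 0.006403745488751688]) @ [[-0.11, 0.99],[-0.99, -0.11]]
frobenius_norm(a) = 0.19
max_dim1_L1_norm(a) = 0.16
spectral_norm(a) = 0.19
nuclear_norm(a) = 0.19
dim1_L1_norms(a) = [0.03, 0.16, 0.13]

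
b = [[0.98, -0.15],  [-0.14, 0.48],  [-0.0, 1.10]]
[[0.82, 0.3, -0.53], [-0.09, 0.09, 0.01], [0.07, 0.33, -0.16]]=b@ [[0.85,  0.35,  -0.56], [0.06,  0.30,  -0.15]]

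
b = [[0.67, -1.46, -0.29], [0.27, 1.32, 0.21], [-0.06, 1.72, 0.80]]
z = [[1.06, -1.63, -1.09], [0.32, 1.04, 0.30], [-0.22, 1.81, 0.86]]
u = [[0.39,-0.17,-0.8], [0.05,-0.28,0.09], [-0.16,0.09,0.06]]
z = b + u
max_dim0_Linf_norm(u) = 0.8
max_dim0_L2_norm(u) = 0.81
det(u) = 0.03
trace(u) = 0.17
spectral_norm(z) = 3.08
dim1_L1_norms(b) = [2.42, 1.8, 2.58]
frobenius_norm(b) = 2.85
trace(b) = 2.79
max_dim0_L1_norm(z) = 4.48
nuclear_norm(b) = 3.77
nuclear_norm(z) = 3.99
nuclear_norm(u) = 1.32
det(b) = 0.64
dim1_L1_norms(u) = [1.36, 0.42, 0.31]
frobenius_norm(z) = 3.21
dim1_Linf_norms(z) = [1.63, 1.04, 1.81]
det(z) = 0.05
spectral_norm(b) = 2.75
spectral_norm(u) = 0.92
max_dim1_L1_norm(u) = 1.36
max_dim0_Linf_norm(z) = 1.81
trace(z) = 2.96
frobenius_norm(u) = 0.97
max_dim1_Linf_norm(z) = 1.81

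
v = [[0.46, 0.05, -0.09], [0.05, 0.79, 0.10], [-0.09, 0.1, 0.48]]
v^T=[[0.46,0.05,-0.09], [0.05,0.79,0.1], [-0.09,0.10,0.48]]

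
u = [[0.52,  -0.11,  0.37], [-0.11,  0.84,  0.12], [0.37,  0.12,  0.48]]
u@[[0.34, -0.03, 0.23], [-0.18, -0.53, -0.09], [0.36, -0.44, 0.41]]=[[0.33, -0.12, 0.28], [-0.15, -0.49, -0.05], [0.28, -0.29, 0.27]]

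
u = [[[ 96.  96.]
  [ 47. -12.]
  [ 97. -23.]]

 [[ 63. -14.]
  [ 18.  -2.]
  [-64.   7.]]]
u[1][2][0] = -64.0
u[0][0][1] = 96.0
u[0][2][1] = -23.0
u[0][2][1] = -23.0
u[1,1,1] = -2.0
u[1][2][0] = -64.0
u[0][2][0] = 97.0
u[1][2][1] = 7.0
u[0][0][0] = 96.0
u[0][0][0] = 96.0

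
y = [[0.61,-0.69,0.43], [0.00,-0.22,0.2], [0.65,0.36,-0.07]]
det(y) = -0.063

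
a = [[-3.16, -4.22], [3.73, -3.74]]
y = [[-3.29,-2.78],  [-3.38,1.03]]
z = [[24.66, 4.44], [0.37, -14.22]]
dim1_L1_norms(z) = [29.1, 14.59]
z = a @ y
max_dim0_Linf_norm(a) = 4.22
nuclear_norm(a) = 10.53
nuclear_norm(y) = 7.52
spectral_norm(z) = 25.19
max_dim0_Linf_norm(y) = 3.38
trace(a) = -6.90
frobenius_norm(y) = 5.57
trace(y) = -2.26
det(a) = 27.56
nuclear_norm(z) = 39.18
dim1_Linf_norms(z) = [24.66, 14.22]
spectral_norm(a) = 5.64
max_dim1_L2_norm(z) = 25.06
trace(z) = 10.44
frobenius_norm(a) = 7.46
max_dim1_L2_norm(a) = 5.28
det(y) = -12.79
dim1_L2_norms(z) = [25.06, 14.22]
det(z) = -352.31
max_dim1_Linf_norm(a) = 4.22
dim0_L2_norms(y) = [4.72, 2.96]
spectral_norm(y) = 4.93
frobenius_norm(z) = 28.81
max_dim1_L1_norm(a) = 7.47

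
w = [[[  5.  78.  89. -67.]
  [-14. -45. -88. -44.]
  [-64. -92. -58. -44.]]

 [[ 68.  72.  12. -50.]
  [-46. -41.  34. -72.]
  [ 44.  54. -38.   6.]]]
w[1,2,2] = -38.0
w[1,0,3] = -50.0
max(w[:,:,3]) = 6.0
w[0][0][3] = -67.0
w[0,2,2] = -58.0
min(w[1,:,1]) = -41.0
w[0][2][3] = -44.0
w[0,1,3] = -44.0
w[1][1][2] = 34.0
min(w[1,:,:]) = -72.0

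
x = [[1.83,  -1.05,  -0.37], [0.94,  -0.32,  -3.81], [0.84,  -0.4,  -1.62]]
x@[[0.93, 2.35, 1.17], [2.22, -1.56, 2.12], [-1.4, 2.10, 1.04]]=[[-0.11, 5.16, -0.47], [5.50, -5.29, -3.54], [2.16, -0.80, -1.55]]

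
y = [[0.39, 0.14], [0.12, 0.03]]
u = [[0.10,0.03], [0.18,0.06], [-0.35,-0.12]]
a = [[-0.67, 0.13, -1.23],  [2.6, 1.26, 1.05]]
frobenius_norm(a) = 3.38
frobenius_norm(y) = 0.43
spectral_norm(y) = 0.43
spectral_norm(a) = 3.23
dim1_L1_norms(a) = [2.03, 4.91]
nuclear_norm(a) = 4.23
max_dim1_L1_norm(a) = 4.91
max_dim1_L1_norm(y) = 0.53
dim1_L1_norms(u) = [0.13, 0.24, 0.47]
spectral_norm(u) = 0.43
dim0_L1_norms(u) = [0.63, 0.21]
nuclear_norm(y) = 0.44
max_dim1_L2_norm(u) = 0.37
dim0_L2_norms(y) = [0.41, 0.14]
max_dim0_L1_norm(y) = 0.51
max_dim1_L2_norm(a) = 3.07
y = a @ u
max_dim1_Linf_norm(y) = 0.39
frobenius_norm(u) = 0.43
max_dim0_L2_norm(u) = 0.41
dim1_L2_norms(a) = [1.41, 3.07]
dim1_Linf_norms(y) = [0.39, 0.12]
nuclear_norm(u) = 0.43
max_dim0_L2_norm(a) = 2.68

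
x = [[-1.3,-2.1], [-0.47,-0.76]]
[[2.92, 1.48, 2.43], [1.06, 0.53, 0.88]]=x@[[1.10, -0.15, 0.99], [-2.07, -0.61, -1.77]]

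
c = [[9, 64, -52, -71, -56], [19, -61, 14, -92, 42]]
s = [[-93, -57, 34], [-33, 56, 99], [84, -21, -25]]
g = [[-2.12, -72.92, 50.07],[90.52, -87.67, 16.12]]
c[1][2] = 14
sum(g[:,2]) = 66.19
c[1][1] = -61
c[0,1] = 64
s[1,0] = -33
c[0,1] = 64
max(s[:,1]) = 56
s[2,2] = -25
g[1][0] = 90.52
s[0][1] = -57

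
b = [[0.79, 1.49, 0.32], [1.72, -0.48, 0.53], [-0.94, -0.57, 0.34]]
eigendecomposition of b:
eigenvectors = [[-0.53+0.00j, (0.5+0.08j), (0.5-0.08j)], [(0.85+0j), 0.28+0.06j, 0.28-0.06j], [-0.01+0.00j, (-0.81+0j), -0.81-0.00j]]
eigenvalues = [(-1.57+0j), (1.11+0.14j), (1.11-0.14j)]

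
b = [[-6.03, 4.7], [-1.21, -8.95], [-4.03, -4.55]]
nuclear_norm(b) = 18.44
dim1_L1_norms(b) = [10.73, 10.16, 8.58]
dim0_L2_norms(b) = [7.35, 11.09]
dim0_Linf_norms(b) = [6.03, 8.95]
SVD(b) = [[0.42, 0.83], [-0.81, 0.15], [-0.41, 0.54]] @ diag([11.086247661062218, 7.352279428693694]) @ [[0.01, 1.0], [-1.0, 0.01]]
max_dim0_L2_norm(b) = 11.09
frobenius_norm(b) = 13.30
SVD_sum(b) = [[0.06, 4.63], [-0.11, -8.96], [-0.06, -4.60]] + [[-6.09, 0.07],[-1.1, 0.01],[-3.97, 0.05]]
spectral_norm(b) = 11.09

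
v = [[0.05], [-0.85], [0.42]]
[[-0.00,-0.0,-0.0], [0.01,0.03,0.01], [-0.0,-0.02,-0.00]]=v @ [[-0.01, -0.04, -0.01]]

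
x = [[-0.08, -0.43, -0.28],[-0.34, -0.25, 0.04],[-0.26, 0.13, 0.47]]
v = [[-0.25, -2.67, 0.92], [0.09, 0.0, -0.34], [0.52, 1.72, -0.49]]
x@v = [[-0.16, -0.27, 0.21], [0.08, 0.98, -0.25], [0.32, 1.50, -0.51]]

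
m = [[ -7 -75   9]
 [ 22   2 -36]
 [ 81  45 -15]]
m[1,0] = 22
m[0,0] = -7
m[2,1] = 45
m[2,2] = -15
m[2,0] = 81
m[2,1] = 45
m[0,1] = -75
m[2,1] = 45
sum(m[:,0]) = 96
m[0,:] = [-7, -75, 9]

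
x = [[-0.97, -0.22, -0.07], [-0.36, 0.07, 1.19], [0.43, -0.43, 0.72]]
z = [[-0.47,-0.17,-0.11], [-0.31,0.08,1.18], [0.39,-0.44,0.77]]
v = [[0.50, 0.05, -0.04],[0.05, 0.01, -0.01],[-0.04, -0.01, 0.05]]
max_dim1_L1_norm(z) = 1.6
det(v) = 0.00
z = v + x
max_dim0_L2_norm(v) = 0.5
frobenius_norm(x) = 1.85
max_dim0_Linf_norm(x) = 1.19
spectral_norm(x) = 1.40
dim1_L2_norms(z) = [0.51, 1.22, 0.97]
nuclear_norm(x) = 2.98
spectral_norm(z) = 1.42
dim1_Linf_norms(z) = [0.47, 1.18, 0.77]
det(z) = -0.40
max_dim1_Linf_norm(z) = 1.18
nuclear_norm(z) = 2.54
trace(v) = 0.56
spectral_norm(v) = 0.51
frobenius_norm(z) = 1.64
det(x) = -0.72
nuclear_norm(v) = 0.56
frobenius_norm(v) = 0.51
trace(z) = 0.38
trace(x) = -0.18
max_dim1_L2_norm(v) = 0.5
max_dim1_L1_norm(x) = 1.62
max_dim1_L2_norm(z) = 1.22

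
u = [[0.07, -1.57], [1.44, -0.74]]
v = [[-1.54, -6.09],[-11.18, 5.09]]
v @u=[[-8.88, 6.92],[6.55, 13.79]]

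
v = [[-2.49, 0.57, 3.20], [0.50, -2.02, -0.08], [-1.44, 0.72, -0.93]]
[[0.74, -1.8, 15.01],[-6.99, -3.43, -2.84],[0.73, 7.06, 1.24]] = v @ [[1.08, -2.54, -2.29], [3.71, 1.18, 0.73], [0.41, -2.75, 2.78]]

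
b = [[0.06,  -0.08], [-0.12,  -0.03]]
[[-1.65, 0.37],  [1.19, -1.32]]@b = [[-0.14,0.12], [0.23,-0.06]]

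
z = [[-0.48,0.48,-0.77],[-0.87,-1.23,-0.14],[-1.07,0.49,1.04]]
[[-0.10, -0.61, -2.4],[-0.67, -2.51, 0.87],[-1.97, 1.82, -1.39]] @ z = [[3.15, -0.47, -2.33], [1.57, 3.19, 1.77], [0.85, -3.87, -0.18]]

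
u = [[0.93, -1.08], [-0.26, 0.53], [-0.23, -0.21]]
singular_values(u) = [1.54, 0.34]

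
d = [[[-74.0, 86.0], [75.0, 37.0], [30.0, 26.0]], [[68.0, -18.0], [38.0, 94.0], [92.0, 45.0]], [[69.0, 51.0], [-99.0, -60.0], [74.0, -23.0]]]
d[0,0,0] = -74.0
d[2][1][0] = -99.0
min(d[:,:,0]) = -99.0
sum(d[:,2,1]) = 48.0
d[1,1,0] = 38.0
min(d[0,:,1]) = 26.0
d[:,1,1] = [37.0, 94.0, -60.0]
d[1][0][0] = 68.0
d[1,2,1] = 45.0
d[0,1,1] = 37.0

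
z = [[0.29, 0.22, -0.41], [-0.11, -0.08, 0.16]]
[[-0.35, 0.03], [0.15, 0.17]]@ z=[[-0.10, -0.08, 0.15], [0.02, 0.02, -0.03]]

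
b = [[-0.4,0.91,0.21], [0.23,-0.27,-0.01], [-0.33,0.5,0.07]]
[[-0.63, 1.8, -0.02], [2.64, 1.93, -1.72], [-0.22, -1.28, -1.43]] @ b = [[0.67, -1.07, -0.15], [-0.04, 1.02, 0.41], [0.27, -0.57, -0.13]]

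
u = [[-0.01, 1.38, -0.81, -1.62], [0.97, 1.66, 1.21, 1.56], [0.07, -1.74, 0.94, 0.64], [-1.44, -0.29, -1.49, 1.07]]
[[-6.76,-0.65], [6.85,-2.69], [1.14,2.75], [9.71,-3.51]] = u@ [[-3.23,0.29], [1.14,-1.39], [0.07,1.31], [5.13,-1.44]]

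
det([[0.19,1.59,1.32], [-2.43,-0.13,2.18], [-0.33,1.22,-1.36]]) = -10.840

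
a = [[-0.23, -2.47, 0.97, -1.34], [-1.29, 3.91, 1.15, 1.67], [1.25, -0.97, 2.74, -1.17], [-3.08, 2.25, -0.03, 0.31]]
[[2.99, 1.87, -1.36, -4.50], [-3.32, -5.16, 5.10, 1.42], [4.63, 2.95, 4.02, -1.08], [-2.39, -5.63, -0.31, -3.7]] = a @[[0.61, 1.41, 0.75, 2.07], [0.06, -0.45, 0.84, 1.13], [0.56, -0.1, 1.65, -0.79], [-2.04, -0.88, 0.53, 0.35]]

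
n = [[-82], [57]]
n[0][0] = -82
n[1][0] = 57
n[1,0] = 57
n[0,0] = -82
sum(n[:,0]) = -25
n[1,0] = 57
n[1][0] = 57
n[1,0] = 57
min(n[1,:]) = 57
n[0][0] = -82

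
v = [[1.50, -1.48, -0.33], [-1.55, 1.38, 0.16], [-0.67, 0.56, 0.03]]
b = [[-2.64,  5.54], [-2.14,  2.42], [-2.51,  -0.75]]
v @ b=[[0.04,4.98], [0.74,-5.37], [0.50,-2.38]]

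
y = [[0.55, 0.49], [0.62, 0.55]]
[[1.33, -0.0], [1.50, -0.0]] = y@[[3.19, 0.23], [-0.87, -0.26]]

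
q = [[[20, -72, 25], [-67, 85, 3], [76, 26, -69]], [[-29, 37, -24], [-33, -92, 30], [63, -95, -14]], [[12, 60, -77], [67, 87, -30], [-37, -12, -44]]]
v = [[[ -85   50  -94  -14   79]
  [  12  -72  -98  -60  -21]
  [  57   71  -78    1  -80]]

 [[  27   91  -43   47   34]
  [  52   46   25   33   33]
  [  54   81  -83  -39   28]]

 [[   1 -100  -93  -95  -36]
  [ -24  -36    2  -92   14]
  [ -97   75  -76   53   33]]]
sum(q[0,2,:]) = 33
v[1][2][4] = 28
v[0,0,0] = -85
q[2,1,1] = 87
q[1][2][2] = -14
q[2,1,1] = 87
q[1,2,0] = 63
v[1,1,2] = 25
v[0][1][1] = -72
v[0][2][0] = 57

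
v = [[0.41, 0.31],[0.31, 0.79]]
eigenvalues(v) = [0.24, 0.96]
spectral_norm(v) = 0.96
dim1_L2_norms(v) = [0.51, 0.85]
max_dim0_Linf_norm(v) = 0.79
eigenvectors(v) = [[-0.87, -0.49], [0.49, -0.87]]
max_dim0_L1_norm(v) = 1.1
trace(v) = 1.20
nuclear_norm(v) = 1.20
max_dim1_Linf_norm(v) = 0.79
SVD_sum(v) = [[0.23, 0.41], [0.41, 0.73]] + [[0.18, -0.1], [-0.1, 0.06]]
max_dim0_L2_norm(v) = 0.85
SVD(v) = [[-0.49,-0.87], [-0.87,0.49]] @ diag([0.963593179253957, 0.236406820746043]) @ [[-0.49, -0.87], [-0.87, 0.49]]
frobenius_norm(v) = 0.99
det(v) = 0.23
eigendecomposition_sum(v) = [[0.18,-0.10], [-0.1,0.06]] + [[0.23, 0.41], [0.41, 0.73]]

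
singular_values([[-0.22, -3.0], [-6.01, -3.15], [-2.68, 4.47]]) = [7.0, 5.76]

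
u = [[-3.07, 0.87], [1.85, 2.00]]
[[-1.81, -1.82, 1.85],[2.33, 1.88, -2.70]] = u@[[0.73, 0.68, -0.78],  [0.49, 0.31, -0.63]]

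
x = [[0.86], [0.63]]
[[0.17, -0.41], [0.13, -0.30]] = x@ [[0.2, -0.48]]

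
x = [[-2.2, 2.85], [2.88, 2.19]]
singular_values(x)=[3.63, 3.59]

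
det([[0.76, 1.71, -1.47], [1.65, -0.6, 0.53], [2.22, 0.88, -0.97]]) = 0.744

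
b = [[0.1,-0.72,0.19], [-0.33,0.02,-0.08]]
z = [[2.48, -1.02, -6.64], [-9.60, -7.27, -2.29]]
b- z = [[-2.38, 0.3, 6.83],[9.27, 7.29, 2.21]]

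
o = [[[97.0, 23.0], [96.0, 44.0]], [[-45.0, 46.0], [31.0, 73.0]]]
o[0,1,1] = 44.0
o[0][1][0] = 96.0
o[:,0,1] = [23.0, 46.0]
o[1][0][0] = -45.0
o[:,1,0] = [96.0, 31.0]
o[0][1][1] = 44.0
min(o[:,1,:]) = 31.0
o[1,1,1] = 73.0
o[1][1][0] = 31.0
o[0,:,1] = [23.0, 44.0]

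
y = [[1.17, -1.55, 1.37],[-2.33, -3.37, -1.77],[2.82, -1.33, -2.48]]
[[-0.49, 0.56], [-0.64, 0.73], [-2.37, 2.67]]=y@[[-0.41, 0.46], [0.30, -0.34], [0.33, -0.37]]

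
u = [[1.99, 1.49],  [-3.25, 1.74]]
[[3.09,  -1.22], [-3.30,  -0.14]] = u @ [[1.24, -0.23], [0.42, -0.51]]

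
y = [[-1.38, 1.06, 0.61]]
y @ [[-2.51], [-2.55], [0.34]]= [[0.97]]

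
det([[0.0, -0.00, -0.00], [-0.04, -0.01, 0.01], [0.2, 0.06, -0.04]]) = 0.000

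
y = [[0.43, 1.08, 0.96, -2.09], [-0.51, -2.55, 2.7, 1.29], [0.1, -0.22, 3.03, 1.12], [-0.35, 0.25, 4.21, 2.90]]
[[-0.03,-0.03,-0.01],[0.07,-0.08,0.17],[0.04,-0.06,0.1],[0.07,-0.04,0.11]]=y @ [[-0.01, -0.03, 0.02],[-0.01, 0.02, -0.04],[0.01, -0.02, 0.03],[0.01, 0.01, 0.00]]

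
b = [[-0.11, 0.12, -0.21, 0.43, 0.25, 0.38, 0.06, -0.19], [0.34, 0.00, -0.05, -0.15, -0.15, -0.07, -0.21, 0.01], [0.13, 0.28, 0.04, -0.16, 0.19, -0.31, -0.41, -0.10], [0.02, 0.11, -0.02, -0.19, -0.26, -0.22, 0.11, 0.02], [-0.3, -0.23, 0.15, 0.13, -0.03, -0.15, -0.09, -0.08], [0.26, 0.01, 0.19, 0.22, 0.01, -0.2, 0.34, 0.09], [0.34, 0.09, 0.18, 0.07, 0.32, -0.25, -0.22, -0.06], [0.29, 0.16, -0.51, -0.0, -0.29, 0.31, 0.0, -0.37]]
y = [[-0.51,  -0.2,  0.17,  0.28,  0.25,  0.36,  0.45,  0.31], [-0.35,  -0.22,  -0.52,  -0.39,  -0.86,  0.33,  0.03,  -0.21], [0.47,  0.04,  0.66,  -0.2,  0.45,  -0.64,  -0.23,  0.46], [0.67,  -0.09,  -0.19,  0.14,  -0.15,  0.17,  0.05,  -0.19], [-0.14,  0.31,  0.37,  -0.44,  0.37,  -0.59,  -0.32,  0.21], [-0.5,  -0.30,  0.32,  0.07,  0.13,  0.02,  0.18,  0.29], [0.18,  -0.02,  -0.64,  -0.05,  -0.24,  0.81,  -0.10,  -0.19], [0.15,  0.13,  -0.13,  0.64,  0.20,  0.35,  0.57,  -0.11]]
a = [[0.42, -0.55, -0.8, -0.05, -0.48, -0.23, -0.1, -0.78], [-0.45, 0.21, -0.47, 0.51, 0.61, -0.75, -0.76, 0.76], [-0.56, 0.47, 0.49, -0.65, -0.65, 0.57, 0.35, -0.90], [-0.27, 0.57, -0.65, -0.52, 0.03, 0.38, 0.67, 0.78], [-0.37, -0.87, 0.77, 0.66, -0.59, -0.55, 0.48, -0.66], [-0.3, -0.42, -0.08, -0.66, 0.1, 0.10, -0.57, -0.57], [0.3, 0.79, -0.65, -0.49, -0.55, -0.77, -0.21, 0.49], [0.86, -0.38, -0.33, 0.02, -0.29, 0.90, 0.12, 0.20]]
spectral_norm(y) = 2.08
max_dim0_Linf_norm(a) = 0.9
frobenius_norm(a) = 4.37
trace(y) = 0.25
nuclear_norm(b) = 3.97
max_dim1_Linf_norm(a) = 0.9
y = a @ b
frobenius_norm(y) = 2.90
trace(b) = -1.08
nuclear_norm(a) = 10.93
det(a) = -2.80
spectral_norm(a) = 2.56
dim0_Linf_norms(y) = [0.67, 0.31, 0.66, 0.64, 0.86, 0.81, 0.57, 0.46]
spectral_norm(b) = 1.00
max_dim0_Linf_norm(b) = 0.51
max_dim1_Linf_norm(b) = 0.51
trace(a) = 0.10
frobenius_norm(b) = 1.71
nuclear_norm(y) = 6.08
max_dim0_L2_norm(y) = 1.34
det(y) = -0.00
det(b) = 0.00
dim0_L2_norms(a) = [1.35, 1.61, 1.63, 1.44, 1.33, 1.67, 1.33, 1.91]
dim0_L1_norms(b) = [1.79, 1.0, 1.35, 1.35, 1.5, 1.89, 1.44, 0.92]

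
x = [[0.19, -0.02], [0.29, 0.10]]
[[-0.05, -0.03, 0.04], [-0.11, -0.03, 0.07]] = x@[[-0.28, -0.13, 0.21], [-0.28, 0.05, 0.07]]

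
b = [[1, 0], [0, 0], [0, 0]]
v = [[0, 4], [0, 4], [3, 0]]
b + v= [[1, 4], [0, 4], [3, 0]]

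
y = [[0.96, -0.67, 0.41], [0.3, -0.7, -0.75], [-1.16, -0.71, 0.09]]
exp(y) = [[1.83,-0.95,0.95],  [0.85,0.47,-0.43],  [-2.01,-0.03,0.84]]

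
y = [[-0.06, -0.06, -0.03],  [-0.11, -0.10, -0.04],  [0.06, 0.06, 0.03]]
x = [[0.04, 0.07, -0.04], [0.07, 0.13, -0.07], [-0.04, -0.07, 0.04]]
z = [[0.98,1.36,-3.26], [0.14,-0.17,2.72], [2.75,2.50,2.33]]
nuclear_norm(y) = 0.21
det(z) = 0.01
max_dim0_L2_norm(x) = 0.16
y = x @ z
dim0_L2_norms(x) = [0.09, 0.16, 0.09]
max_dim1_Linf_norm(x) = 0.13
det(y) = 0.00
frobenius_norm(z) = 6.33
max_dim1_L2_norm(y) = 0.15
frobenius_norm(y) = 0.20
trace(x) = 0.21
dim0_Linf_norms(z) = [2.75, 2.5, 3.26]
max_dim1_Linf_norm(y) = 0.11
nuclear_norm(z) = 8.89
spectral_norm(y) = 0.20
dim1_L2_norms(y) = [0.09, 0.15, 0.09]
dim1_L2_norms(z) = [3.67, 2.73, 4.39]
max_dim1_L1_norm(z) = 7.58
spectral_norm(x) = 0.21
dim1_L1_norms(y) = [0.15, 0.25, 0.15]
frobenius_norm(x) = 0.21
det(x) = -0.00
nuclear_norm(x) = 0.21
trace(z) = 3.14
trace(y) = -0.13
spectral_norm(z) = 4.98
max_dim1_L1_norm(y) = 0.25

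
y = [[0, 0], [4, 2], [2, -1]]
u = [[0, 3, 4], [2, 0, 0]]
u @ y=[[20, 2], [0, 0]]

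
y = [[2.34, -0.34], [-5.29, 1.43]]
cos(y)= [[-0.35, 0.23], [3.51, 0.25]]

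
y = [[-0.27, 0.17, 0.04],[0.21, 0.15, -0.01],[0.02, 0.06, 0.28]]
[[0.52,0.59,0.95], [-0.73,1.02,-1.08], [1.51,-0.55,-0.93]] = y @ [[-2.07, 0.80, -4.56], [-1.6, 5.48, -0.99], [5.87, -3.2, -2.79]]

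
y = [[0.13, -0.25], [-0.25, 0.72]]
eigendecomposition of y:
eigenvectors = [[-0.94, 0.34], [-0.34, -0.94]]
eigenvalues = [0.04, 0.81]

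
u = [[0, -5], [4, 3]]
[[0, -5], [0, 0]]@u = [[-20, -15], [0, 0]]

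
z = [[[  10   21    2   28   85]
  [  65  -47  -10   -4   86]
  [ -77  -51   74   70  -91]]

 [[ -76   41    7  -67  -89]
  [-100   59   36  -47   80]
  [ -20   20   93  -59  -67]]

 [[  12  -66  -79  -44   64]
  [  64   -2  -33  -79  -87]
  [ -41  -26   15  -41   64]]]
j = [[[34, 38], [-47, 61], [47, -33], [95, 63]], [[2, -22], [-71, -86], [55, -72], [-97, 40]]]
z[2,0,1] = -66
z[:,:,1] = [[21, -47, -51], [41, 59, 20], [-66, -2, -26]]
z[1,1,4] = 80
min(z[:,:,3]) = -79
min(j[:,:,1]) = -86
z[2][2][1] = -26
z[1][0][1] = 41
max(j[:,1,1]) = 61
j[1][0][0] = 2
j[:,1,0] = [-47, -71]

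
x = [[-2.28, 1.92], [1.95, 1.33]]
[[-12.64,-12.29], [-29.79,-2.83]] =x @ [[-5.96, 1.61], [-13.66, -4.49]]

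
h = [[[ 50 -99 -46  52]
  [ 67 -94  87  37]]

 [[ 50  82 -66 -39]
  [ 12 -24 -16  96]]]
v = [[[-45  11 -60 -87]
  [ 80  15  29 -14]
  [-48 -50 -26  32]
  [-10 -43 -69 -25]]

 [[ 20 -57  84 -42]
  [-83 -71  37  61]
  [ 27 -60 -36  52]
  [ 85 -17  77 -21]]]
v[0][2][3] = 32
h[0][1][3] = 37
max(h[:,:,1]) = 82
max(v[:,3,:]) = 85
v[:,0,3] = [-87, -42]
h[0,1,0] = 67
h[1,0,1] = 82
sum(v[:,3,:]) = -23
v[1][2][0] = 27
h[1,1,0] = 12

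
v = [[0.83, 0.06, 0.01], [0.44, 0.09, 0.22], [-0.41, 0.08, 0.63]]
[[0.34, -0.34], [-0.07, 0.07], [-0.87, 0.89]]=v @ [[0.45, -0.46], [-0.44, 0.45], [-1.03, 1.05]]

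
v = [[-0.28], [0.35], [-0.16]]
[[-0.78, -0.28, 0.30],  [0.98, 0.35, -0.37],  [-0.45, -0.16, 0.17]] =v@[[2.79, 1.00, -1.07]]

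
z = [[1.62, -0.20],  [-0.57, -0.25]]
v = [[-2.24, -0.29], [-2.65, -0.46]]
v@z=[[-3.46, 0.52],[-4.03, 0.64]]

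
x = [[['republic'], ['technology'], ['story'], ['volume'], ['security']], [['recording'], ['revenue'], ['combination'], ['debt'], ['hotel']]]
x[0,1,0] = 'technology'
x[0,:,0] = ['republic', 'technology', 'story', 'volume', 'security']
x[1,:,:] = [['recording'], ['revenue'], ['combination'], ['debt'], ['hotel']]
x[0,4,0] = 'security'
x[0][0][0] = 'republic'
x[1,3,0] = 'debt'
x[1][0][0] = 'recording'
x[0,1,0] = 'technology'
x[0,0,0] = 'republic'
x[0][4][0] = 'security'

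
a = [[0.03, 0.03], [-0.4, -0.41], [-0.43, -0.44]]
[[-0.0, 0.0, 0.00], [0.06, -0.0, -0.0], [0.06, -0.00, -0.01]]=a @ [[-0.07, -0.00, -0.06], [-0.07, 0.01, 0.07]]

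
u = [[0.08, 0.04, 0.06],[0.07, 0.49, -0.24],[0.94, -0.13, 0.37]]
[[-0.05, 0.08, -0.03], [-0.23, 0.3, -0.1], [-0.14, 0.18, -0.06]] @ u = [[-0.03, 0.04, -0.03], [-0.09, 0.15, -0.12], [-0.05, 0.09, -0.07]]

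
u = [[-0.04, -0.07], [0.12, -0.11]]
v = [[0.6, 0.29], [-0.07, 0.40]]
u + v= [[0.56, 0.22], [0.05, 0.29]]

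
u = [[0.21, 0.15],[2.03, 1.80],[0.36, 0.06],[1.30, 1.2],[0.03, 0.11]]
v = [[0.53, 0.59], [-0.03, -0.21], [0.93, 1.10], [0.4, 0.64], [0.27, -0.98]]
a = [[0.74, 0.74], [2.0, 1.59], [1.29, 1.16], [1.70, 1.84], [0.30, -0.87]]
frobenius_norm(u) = 3.27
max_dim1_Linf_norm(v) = 1.1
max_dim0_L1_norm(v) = 3.52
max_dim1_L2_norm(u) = 2.71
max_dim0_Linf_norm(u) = 2.03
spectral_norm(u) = 3.26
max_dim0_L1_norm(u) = 3.93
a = v + u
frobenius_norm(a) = 4.21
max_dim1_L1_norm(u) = 3.83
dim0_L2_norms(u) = [2.45, 2.17]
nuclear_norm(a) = 5.00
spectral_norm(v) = 1.93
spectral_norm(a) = 4.12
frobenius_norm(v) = 2.09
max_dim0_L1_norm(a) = 6.2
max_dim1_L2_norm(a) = 2.56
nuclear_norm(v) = 2.72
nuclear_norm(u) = 3.47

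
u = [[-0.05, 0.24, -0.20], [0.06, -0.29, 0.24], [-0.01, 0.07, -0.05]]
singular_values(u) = [0.5, 0.01, 0.0]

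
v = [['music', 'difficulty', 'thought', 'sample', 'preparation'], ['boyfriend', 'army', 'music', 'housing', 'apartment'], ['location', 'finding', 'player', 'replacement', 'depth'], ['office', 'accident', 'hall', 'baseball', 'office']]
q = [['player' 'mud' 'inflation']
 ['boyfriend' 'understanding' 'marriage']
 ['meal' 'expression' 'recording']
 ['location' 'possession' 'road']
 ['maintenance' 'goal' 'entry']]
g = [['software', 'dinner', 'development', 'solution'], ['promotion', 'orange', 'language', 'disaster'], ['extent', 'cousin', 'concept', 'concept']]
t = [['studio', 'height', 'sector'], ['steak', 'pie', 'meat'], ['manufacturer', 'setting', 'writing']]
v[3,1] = 'accident'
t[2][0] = 'manufacturer'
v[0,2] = 'thought'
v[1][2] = 'music'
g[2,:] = ['extent', 'cousin', 'concept', 'concept']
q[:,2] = ['inflation', 'marriage', 'recording', 'road', 'entry']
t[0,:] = ['studio', 'height', 'sector']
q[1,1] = 'understanding'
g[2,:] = ['extent', 'cousin', 'concept', 'concept']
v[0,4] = 'preparation'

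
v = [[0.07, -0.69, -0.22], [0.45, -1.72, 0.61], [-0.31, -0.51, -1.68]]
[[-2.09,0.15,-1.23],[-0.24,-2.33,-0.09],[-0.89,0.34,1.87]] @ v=[[0.3, 1.81, 2.62], [-1.04, 4.22, -1.22], [-0.49, -0.92, -2.74]]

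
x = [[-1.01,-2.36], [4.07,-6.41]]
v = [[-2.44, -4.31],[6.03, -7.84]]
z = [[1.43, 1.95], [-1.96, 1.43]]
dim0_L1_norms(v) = [8.47, 12.15]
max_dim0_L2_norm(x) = 6.83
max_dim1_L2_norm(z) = 2.43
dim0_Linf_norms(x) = [4.07, 6.41]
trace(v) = -10.28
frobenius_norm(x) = 8.02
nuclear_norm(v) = 14.58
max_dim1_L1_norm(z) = 3.39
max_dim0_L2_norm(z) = 2.43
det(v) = 45.12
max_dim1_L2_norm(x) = 7.59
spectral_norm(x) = 7.74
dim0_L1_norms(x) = [5.08, 8.77]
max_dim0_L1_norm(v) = 12.15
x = v + z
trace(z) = 2.86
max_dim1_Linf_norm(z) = 1.96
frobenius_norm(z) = 3.43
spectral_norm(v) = 10.12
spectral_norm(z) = 2.43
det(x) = 16.08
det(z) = 5.87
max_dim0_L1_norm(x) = 8.77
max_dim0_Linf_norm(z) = 1.96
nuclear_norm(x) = 9.82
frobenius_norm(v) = 11.06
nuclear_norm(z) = 4.84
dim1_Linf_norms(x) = [2.36, 6.41]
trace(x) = -7.42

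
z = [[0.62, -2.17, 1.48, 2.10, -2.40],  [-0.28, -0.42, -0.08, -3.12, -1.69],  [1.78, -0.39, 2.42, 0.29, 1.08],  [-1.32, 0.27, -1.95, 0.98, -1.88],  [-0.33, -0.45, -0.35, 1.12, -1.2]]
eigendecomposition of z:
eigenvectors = [[-0.23+0.31j, -0.23-0.31j, (0.67+0j), 0.50+0.00j, (-0.73+0j)], [0.56+0.00j, 0.56-0.00j, (0.63+0j), (-0.57+0j), (0.3+0j)], [0.23+0.43j, 0.23-0.43j, (-0.27+0j), (-0.62+0j), (0.61+0j)], [-0.32-0.38j, -0.32+0.38j, 0.19+0.00j, -0.01+0.00j, (0.04+0j)], [-0.22-0.06j, (-0.22+0.06j), (0.21+0j), (0.2+0j), (-0.05+0j)]]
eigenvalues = [(2.15+2.11j), (2.15-2.11j), (-2.17+0j), (0.27+0j), 0j]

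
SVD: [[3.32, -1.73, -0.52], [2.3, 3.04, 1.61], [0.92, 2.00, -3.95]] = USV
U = [[-0.27, -0.23, -0.93], [-0.42, -0.84, 0.33], [-0.86, 0.49, 0.13]]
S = [4.68, 4.06, 3.67]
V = [[-0.57, -0.54, 0.61],[-0.55, -0.3, -0.78],[-0.6, 0.79, 0.13]]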